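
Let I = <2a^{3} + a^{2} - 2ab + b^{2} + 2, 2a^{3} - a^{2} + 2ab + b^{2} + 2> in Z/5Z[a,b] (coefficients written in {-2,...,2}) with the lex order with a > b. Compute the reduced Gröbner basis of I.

f_1 = 2a^{3} + a^{2} - 2ab + b^{2} + 2, LT = a^{3}.
f_2 = 2a^{3} - a^{2} + 2ab + b^{2} + 2, LT = a^{3}.

S(f_1,f_2): lcm = a^{3}. S = a^{2} - 2ab.
  reduce S modulo (f_1, f_2):
  remainder a^{2} - 2ab ≠ 0; add g_3 = a^{2} - 2ab to the basis.

S(f_1,g_3): lcm = a^{3}. S = 2a^{2}b - 2a^{2} - ab - 2b^{2} + 1.
  reduce S modulo (f_1, f_2, g_3):
  remainder -ab^{2} - 2b^{2} + 1 ≠ 0; add g_4 = -ab^{2} - 2b^{2} + 1 to the basis.

S(f_1,g_4): lcm = a^{3}b^{2}. S = a^{2}b^{2} + a^{2} - ab^{3} - 2b^{4} + b^{2}.
  reduce S modulo (f_1, f_2, g_3, g_4):
  remainder 2ab - 2b^{4} - 2b^{3} + b^{2} + b ≠ 0; add g_5 = 2ab - 2b^{4} - 2b^{3} + b^{2} + b to the basis.

S(g_3,g_4): lcm = a^{2}b^{2}. S = -2ab^{3} - 2ab^{2} + a.
  reduce S modulo (f_1, f_2, g_3, g_4, g_5):
  remainder a - b^{3} - b^{2} - 2b - 2 ≠ 0; add g_6 = a - b^{3} - b^{2} - 2b - 2 to the basis.

S(f_1,g_5): lcm = a^{3}b. S = a^{2}b^{4} + a^{2}b^{3} + 2a^{2}b^{2} - ab^{2} - 2b^{3} + b.
  reduce S modulo (f_1, f_2, g_3, g_4, g_5, g_6):
  remainder b^{5} + b^{4} + 2b^{3} - b^{2} - 1 ≠ 0; add g_7 = b^{5} + b^{4} + 2b^{3} - b^{2} - 1 to the basis.

The other S-polynomials (S(f_2,g_3), S(f_2,g_4), S(f_2,g_5), S(g_3,g_5), S(g_4,g_5), S(f_1,g_6), S(f_2,g_6), S(g_3,g_6), S(g_4,g_6), S(g_5,g_6), S(f_1,g_7), S(f_2,g_7), S(g_3,g_7), S(g_4,g_7), S(g_5,g_7), S(g_6,g_7)) all reduce to 0 modulo the current basis, so we have a Gröbner basis.
Inter-reduce: drop elements whose leading term is divisible by another's, tail-reduce, and make monic.

G = {a - b^{3} - b^{2} - 2b - 2, b^{5} + b^{4} + 2b^{3} - b^{2} - 1}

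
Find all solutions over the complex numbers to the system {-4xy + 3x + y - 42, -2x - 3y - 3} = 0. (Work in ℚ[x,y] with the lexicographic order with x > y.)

Compute a lex Gröbner basis by Buchberger's algorithm.
f_1 = -4xy + 3x + y - 42, LT = xy.
f_2 = -2x - 3y - 3, LT = x.

S(f_1,f_2): lcm = xy. S = -¾x - 3/2y² - 7/4y + 21/2.
  leading term x: subtract (⅜)·f_2 from -¾x - 3/2y² - 7/4y + 21/2 → -3/2y² - ⅝y + 93/8
  leading term y²: no divisor's leading term divides it; move -3/2y² to the remainder.
  leading term y: no divisor's leading term divides it; move -⅝y to the remainder.
  leading term 1: no divisor's leading term divides it; move 93/8 to the remainder.
  remainder -3/2y² - ⅝y + 93/8 ≠ 0; add h_3 = -3/2y² - ⅝y + 93/8 to the basis.

The other S-polynomials (S(f_1,h_3), S(f_2,h_3)) all reduce to 0 modulo the current basis, so we have a Gröbner basis.
Inter-reduce: drop elements whose leading term is divisible by another's, tail-reduce, and make monic.
Reduced Gröbner basis: {x + 3/2y + 3/2, y² + 5/12y - 31/4}.

The lex basis is triangular: the last element involves only y. Solving y² + 5/12y - 31/4 = 0 gives y ∈ {-3, 31/12}; substituting each value into the earlier elements determines the remaining variables.
  y = -3: the earlier basis element becomes x - 3 = 0, giving x = 3 — point (3, -3).
  y = 31/12: the earlier basis element becomes x + 43/8 = 0, giving x = -43/8 — point (-43/8, 31/12).
Each listed point satisfies every original equation (direct substitution).

{(3, -3), (-43/8, 31/12)}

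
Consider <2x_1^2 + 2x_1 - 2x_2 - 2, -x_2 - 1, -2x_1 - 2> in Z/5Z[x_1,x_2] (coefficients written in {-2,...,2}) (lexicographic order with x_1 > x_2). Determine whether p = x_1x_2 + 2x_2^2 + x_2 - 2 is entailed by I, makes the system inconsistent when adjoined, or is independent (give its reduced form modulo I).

First compute the reduced Gröbner basis of I by Buchberger's algorithm.
f_1 = 2x_1^2 + 2x_1 - 2x_2 - 2, LT = x_1^2.
f_2 = -x_2 - 1, LT = x_2.
f_3 = -2x_1 - 2, LT = x_1.

The S-polynomials (S(f_1,f_2), S(f_1,f_3), S(f_2,f_3)) all reduce to 0 modulo the current basis, so we have a Gröbner basis.
Inter-reduce: drop elements whose leading term is divisible by another's, tail-reduce, and make monic.
Reduced Gröbner basis: {x_1 + 1, x_2 + 1}.
Label its elements g_1 = x_1 + 1, g_2 = x_2 + 1.

Reduce p = x_1x_2 + 2x_2^2 + x_2 - 2 modulo G:
  leading term x_1x_2: subtract (x_2)·g_1 from x_1x_2 + 2x_2^2 + x_2 - 2 → 2x_2^2 - 2
  leading term x_2^2: subtract (2x_2)·g_2 from 2x_2^2 - 2 → -2x_2 - 2
  leading term x_2: subtract (-2)·g_2 from -2x_2 - 2 → 0
  normal form = 0.
Since the normal form is 0, p ∈ I.

x_1x_2 + 2x_2^2 + x_2 - 2 lies in I (it reduces to 0).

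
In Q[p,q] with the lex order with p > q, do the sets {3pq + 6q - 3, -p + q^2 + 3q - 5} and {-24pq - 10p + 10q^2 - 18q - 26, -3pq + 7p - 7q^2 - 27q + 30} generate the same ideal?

Two ideals are equal iff their reduced Gröbner bases coincide (the reduced basis is unique for a fixed ordering).
Buchberger on the first generating set:
f_1 = 3pq + 6q - 3, LT = pq.
f_2 = -p + q^2 + 3q - 5, LT = p.

S(f_1,f_2): lcm = pq. S = q^3 + 3q^2 - 3q - 1.
  reduce S modulo (f_1, f_2):
  remainder q^3 + 3q^2 - 3q - 1 ≠ 0; add g_3 = q^3 + 3q^2 - 3q - 1 to the basis.

The other S-polynomials (S(f_1,g_3), S(f_2,g_3)) all reduce to 0 modulo the current basis, so we have a Gröbner basis.
Inter-reduce: drop elements whose leading term is divisible by another's, tail-reduce, and make monic.
Reduced Gröbner basis: {p - q^2 - 3q + 5, q^3 + 3q^2 - 3q - 1}.

Buchberger on the second generating set:
h_1 = -24pq - 10p + 10q^2 - 18q - 26, LT = pq.
h_2 = -3pq + 7p - 7q^2 - 27q + 30, LT = pq.

S(h_1,h_2): lcm = pq. S = 11/4p - 11/4q^2 - 33/4q + 133/12.
  reduce S modulo (h_1, h_2):
  remainder 11/4p - 11/4q^2 - 33/4q + 133/12 ≠ 0; add k_3 = 11/4p - 11/4q^2 - 33/4q + 133/12 to the basis.

S(h_1,k_3): lcm = pq. S = 5/12p + q^3 + 31/12q^2 - 433/132q + 13/12.
  reduce S modulo (h_1, h_2, k_3):
  remainder q^3 + 3q^2 - 67/33q - 59/99 ≠ 0; add k_4 = q^3 + 3q^2 - 67/33q - 59/99 to the basis.

The other S-polynomials (S(h_2,k_3), S(h_1,k_4), S(h_2,k_4), S(k_3,k_4)) all reduce to 0 modulo the current basis, so we have a Gröbner basis.
Inter-reduce: drop elements whose leading term is divisible by another's, tail-reduce, and make monic.
Reduced Gröbner basis: {p - q^2 - 3q + 133/33, q^3 + 3q^2 - 67/33q - 59/99}.

These differ, so the ideals are not equal.

No, the ideals differ.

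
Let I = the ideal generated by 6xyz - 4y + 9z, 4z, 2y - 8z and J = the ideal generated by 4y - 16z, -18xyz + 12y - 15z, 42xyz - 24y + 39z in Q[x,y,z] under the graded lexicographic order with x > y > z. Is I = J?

Yes, the ideals are equal.

Since reduced Gröbner bases are canonical representatives of ideals under a given ordering, it suffices to compute and compare them.
Buchberger on the first generating set:
f_1 = 6xyz - 4y + 9z, LT = xyz.
f_2 = 4z, LT = z.
f_3 = 2y - 8z, LT = y.

The S-polynomials (S(f_1,f_2), S(f_1,f_3), S(f_2,f_3)) all reduce to 0 modulo the current basis, so we have a Gröbner basis.
Inter-reduce: drop elements whose leading term is divisible by another's, tail-reduce, and make monic.
Reduced Gröbner basis: {y, z}.

Buchberger on the second generating set:
h_1 = 4y - 16z, LT = y.
h_2 = -18xyz + 12y - 15z, LT = xyz.
h_3 = 42xyz - 24y + 39z, LT = xyz.

S(h_1,h_2): lcm = xyz. S = -4xz^{2} + \tfrac{2}{3}y - \tfrac{5}{6}z.
  leading term xz^{2}: no divisor's leading term divides it; move -4xz^{2} to the remainder.
  leading term y: subtract (\tfrac{1}{6})·h_1 from \tfrac{2}{3}y - \tfrac{5}{6}z → \tfrac{11}{6}z
  leading term z: no divisor's leading term divides it; move \tfrac{11}{6}z to the remainder.
  remainder -4xz^{2} + \tfrac{11}{6}z ≠ 0; add k_4 = -4xz^{2} + \tfrac{11}{6}z to the basis.

S(h_1,h_3): lcm = xyz. S = -4xz^{2} + \tfrac{4}{7}y - \tfrac{13}{14}z.
  leading term xz^{2}: subtract (1)·k_4 from -4xz^{2} + \tfrac{4}{7}y - \tfrac{13}{14}z → \tfrac{4}{7}y - \tfrac{58}{21}z
  leading term y: subtract (\tfrac{1}{7})·h_1 from \tfrac{4}{7}y - \tfrac{58}{21}z → -\tfrac{10}{21}z
  leading term z: no divisor's leading term divides it; move -\tfrac{10}{21}z to the remainder.
  remainder -\tfrac{10}{21}z ≠ 0; add k_5 = -\tfrac{10}{21}z to the basis.

The other S-polynomials (S(h_2,h_3), S(h_1,k_4), S(h_2,k_4), S(h_3,k_4), S(h_1,k_5), S(h_2,k_5), S(h_3,k_5), S(k_4,k_5)) all reduce to 0 modulo the current basis, so we have a Gröbner basis.
Inter-reduce: drop elements whose leading term is divisible by another's, tail-reduce, and make monic.
Reduced Gröbner basis: {y, z}.

The two bases agree; hence the ideals are identical.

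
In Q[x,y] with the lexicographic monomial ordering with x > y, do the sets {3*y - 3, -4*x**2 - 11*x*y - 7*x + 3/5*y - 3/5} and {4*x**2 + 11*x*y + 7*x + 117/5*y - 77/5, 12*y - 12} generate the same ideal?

Equality of ideals is decidable: compute both reduced Gröbner bases (unique for the ordering) and check whether they agree.
Buchberger on the first generating set:
f_1 = 3*y - 3, LT = y.
f_2 = -4*x**2 - 11*x*y - 7*x + 3/5*y - 3/5, LT = x**2.

The S-polynomials (S(f_1,f_2)) all reduce to 0 modulo the current basis, so we have a Gröbner basis.
Inter-reduce: drop elements whose leading term is divisible by another's, tail-reduce, and make monic.
Reduced Gröbner basis: {x**2 + 9/2*x, y - 1}.

Buchberger on the second generating set:
h_1 = 4*x**2 + 11*x*y + 7*x + 117/5*y - 77/5, LT = x**2.
h_2 = 12*y - 12, LT = y.

The S-polynomials (S(h_1,h_2)) all reduce to 0 modulo the current basis, so we have a Gröbner basis.
Inter-reduce: drop elements whose leading term is divisible by another's, tail-reduce, and make monic.
Reduced Gröbner basis: {x**2 + 9/2*x + 2, y - 1}.

These differ, so the ideals are not equal.
The same test decides containment: I ⊆ J iff every generator of I reduces to 0 modulo a Gröbner basis of J.

No, the ideals differ.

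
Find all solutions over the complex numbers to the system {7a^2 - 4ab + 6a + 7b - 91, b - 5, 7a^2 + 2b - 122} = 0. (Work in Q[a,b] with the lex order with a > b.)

Compute a lex Gröbner basis by Buchberger's algorithm.
f_1 = 7a^2 - 4ab + 6a + 7b - 91, LT = a^2.
f_2 = b - 5, LT = b.
f_3 = 7a^2 + 2b - 122, LT = a^2.

S(f_1,f_3): lcm = a^2. S = -4/7ab + 6/7a + 5/7b + 31/7.
  reduce S modulo (f_1, f_2, f_3):
  remainder -2a + 8 ≠ 0; add h_4 = -2a + 8 to the basis.

The other S-polynomials (S(f_1,f_2), S(f_2,f_3), S(f_1,h_4), S(f_2,h_4), S(f_3,h_4)) all reduce to 0 modulo the current basis, so we have a Gröbner basis.
Inter-reduce: drop elements whose leading term is divisible by another's, tail-reduce, and make monic.
Reduced Gröbner basis: {a - 4, b - 5}.

Since the basis is lex-ordered, b - 5 is univariate in b. Its roots are {5}. Back-substituting each root into the other basis elements fixes the other coordinates.
  b = 5: the earlier basis element becomes a - 4 = 0, giving a = 4 — point (4, 5).

{(4, 5)}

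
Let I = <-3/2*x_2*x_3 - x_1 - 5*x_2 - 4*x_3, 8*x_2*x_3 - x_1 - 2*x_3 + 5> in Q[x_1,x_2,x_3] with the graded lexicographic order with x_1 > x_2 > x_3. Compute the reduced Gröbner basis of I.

The reduced Gröbner basis is the canonical form of the ideal for this ordering.

f_1 = -3/2*x_2*x_3 - x_1 - 5*x_2 - 4*x_3, LT = x_2*x_3.
f_2 = 8*x_2*x_3 - x_1 - 2*x_3 + 5, LT = x_2*x_3.

S(f_1,f_2): lcm = x_2*x_3. S = 19/24*x_1 + 10/3*x_2 + 35/12*x_3 - 5/8.
  leading term x_1: no divisor's leading term divides it; move 19/24*x_1 to the remainder.
  leading term x_2: no divisor's leading term divides it; move 10/3*x_2 to the remainder.
  leading term x_3: no divisor's leading term divides it; move 35/12*x_3 to the remainder.
  leading term 1: no divisor's leading term divides it; move -5/8 to the remainder.
  remainder 19/24*x_1 + 10/3*x_2 + 35/12*x_3 - 5/8 ≠ 0; add g_3 = 19/24*x_1 + 10/3*x_2 + 35/12*x_3 - 5/8 to the basis.

S(f_1,g_3): leading monomials are coprime, so the S-polynomial reduces to 0 (Buchberger's first criterion).
S(f_2,g_3): leading monomials are coprime, so the S-polynomial reduces to 0 (Buchberger's first criterion).
Every S-polynomial of the final basis reduces to 0, so we have a Gröbner basis.
Inter-reduce: drop elements whose leading term is divisible by another's, tail-reduce, and make monic.

G = {x_2*x_3 + 10/19*x_2 + 4/19*x_3 + 10/19, x_1 + 80/19*x_2 + 70/19*x_3 - 15/19}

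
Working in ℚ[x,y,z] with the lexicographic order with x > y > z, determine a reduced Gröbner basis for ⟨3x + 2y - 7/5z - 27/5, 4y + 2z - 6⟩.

This is the nonlinear analogue of row-reducing a linear system.

f_1 = 3x + 2y - 7/5z - 27/5, LT = x.
f_2 = 4y + 2z - 6, LT = y.

The S-polynomials (S(f_1,f_2)) all reduce to 0 modulo the current basis, so we have a Gröbner basis.

G = {x - ⅘z - ⅘, y + ½z - 3/2}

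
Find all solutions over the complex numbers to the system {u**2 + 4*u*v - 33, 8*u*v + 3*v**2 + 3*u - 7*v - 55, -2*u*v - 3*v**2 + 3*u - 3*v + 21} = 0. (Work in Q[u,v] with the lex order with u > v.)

Compute a lex Gröbner basis by Buchberger's algorithm.
f_1 = u**2 + 4*u*v - 33, LT = u**2.
f_2 = 8*u*v + 3*u + 3*v**2 - 7*v - 55, LT = u*v.
f_3 = -2*u*v + 3*u - 3*v**2 - 3*v + 21, LT = u*v.

S(f_1,f_2): lcm = u**2*v. S = -3/8*u**2 + 29/8*u*v**2 + 7/8*u*v + 55/8*u - 33*v.
  leading term u**2: subtract (-3/8)·f_1 from -3/8*u**2 + 29/8*u*v**2 + 7/8*u*v + 55/8*u - 33*v → 29/8*u*v**2 + 19/8*u*v + 55/8*u - 33*v - 99/8
  leading term u*v**2: subtract (29/64*v)·f_2 from 29/8*u*v**2 + 19/8*u*v + 55/8*u - 33*v - 99/8 → 65/64*u*v + 55/8*u - 87/64*v**3 + 203/64*v**2 - 517/64*v - 99/8
  leading term u*v: subtract (65/512)·f_2 from 65/64*u*v + 55/8*u - 87/64*v**3 + 203/64*v**2 - 517/64*v - 99/8 → 3325/512*u - 87/64*v**3 + 1429/512*v**2 - 3681/512*v - 2761/512
  leading term u: no divisor's leading term divides it; move 3325/512*u to the remainder.
  leading term v**3: no divisor's leading term divides it; move -87/64*v**3 to the remainder.
  leading term v**2: no divisor's leading term divides it; move 1429/512*v**2 to the remainder.
  leading term v: no divisor's leading term divides it; move -3681/512*v to the remainder.
  leading term 1: no divisor's leading term divides it; move -2761/512 to the remainder.
  remainder 3325/512*u - 87/64*v**3 + 1429/512*v**2 - 3681/512*v - 2761/512 ≠ 0; add h_4 = 3325/512*u - 87/64*v**3 + 1429/512*v**2 - 3681/512*v - 2761/512 to the basis.

S(f_1,f_3): lcm = u**2*v. S = 3/2*u**2 + 5/2*u*v**2 - 3/2*u*v + 21/2*u - 33*v.
  leading term u**2: subtract (3/2)·f_1 from 3/2*u**2 + 5/2*u*v**2 - 3/2*u*v + 21/2*u - 33*v → 5/2*u*v**2 - 15/2*u*v + 21/2*u - 33*v + 99/2
  leading term u*v**2: subtract (5/16*v)·f_2 from 5/2*u*v**2 - 15/2*u*v + 21/2*u - 33*v + 99/2 → -135/16*u*v + 21/2*u - 15/16*v**3 + 35/16*v**2 - 253/16*v + 99/2
  leading term u*v: subtract (-135/128)·f_2 from -135/16*u*v + 21/2*u - 15/16*v**3 + 35/16*v**2 - 253/16*v + 99/2 → 1749/128*u - 15/16*v**3 + 685/128*v**2 - 2969/128*v - 1089/128
  leading term u: subtract (6996/3325)·h_4 from 1749/128*u - 15/16*v**3 + 685/128*v**2 - 2969/128*v - 1089/128 → 6393/3325*v**3 - 1732/3325*v**2 - 26827/3325*v + 9438/3325
  leading term v**3: no divisor's leading term divides it; move 6393/3325*v**3 to the remainder.
  leading term v**2: no divisor's leading term divides it; move -1732/3325*v**2 to the remainder.
  leading term v: no divisor's leading term divides it; move -26827/3325*v to the remainder.
  leading term 1: no divisor's leading term divides it; move 9438/3325 to the remainder.
  remainder 6393/3325*v**3 - 1732/3325*v**2 - 26827/3325*v + 9438/3325 ≠ 0; add h_5 = 6393/3325*v**3 - 1732/3325*v**2 - 26827/3325*v + 9438/3325 to the basis.

S(f_2,f_3): lcm = u*v. S = 15/8*u - 9/8*v**2 - 19/8*v + 29/8.
  leading term u: subtract (192/665)·h_4 from 15/8*u - 9/8*v**2 - 19/8*v + 29/8 → 261/665*v**3 - 1284/665*v**2 - 199/665*v + 3446/665
  leading term v**3: subtract (435/2131)·h_5 from 261/665*v**3 - 1284/665*v**2 - 199/665*v + 3446/665 → -3888/2131*v**2 + 2872/2131*v + 9808/2131
  leading term v**2: no divisor's leading term divides it; move -3888/2131*v**2 to the remainder.
  leading term v: no divisor's leading term divides it; move 2872/2131*v to the remainder.
  leading term 1: no divisor's leading term divides it; move 9808/2131 to the remainder.
  remainder -3888/2131*v**2 + 2872/2131*v + 9808/2131 ≠ 0; add h_6 = -3888/2131*v**2 + 2872/2131*v + 9808/2131 to the basis.

S(f_1,h_4): lcm = u**2. S = 696/3325*u*v**3 - 1429/3325*u*v**2 + 16981/3325*u*v + 2761/3325*u - 33.
  leading term u*v**3: subtract (87/3325*v**2)·f_2 from 696/3325*u*v**3 - 1429/3325*u*v**2 + 16981/3325*u*v + 2761/3325*u - 33 → -338/665*u*v**2 + 16981/3325*u*v + 2761/3325*u - 261/3325*v**4 + 87/475*v**3 + 957/665*v**2 - 33
  leading term u*v**2: subtract (-169/2660*v)·f_2 from -338/665*u*v**2 + 16981/3325*u*v + 2761/3325*u - 261/3325*v**4 + 87/475*v**3 + 957/665*v**2 - 33 → 70459/13300*u*v + 2761/3325*u - 261/3325*v**4 + 4971/13300*v**3 + 529/532*v**2 - 1859/532*v - 33
  leading term u*v: subtract (70459/106400)·f_2 from 70459/13300*u*v + 2761/3325*u - 261/3325*v**4 + 4971/13300*v**3 + 529/532*v**2 - 1859/532*v - 33 → -37/32*u - 261/3325*v**4 + 4971/13300*v**3 - 105577/106400*v**2 + 121413/106400*v + 72809/21280
  leading term u: subtract (-592/3325)·h_4 from -37/32*u - 261/3325*v**4 + 4971/13300*v**3 - 105577/106400*v**2 + 121413/106400*v + 72809/21280 → -261/3325*v**4 + 438/3325*v**3 - 1647/3325*v**2 - 66/475*v + 8184/3325
  leading term v**4: subtract (-87/2131*v)·h_5 from -261/3325*v**4 + 438/3325*v**3 - 1647/3325*v**2 - 66/475*v + 8184/3325 → 782694/7085575*v**3 - 5843706/7085575*v**2 - 163416/7085575*v + 8184/3325
  leading term v**3: subtract (260898/4541161)·h_5 from 782694/7085575*v**3 - 5843706/7085575*v**2 - 163416/7085575*v + 8184/3325 → -3609342/4541161*v**2 + 2000262/4541161*v + 10436844/4541161
  leading term v**2: subtract (200519/460296)·h_6 from -3609342/4541161*v**2 + 2000262/4541161*v + 10436844/4541161 → -8437/57537*v + 16874/57537
  leading term v: no divisor's leading term divides it; move -8437/57537*v to the remainder.
  leading term 1: no divisor's leading term divides it; move 16874/57537 to the remainder.
  remainder -8437/57537*v + 16874/57537 ≠ 0; add h_7 = -8437/57537*v + 16874/57537 to the basis.

The other S-polynomials (S(f_2,h_4), S(f_3,h_4), S(f_1,h_5), S(f_2,h_5), S(f_3,h_5), S(h_4,h_5), S(f_1,h_6), S(f_2,h_6), S(f_3,h_6), S(h_4,h_6), S(h_5,h_6), S(f_1,h_7), S(f_2,h_7), S(f_3,h_7), S(h_4,h_7), S(h_5,h_7), S(h_6,h_7)) all reduce to 0 modulo the current basis, so we have a Gröbner basis.
Inter-reduce: drop elements whose leading term is divisible by another's, tail-reduce, and make monic.
Reduced Gröbner basis: {u - 3, v - 2}.

The lex basis is triangular: the last element involves only v. Solving v - 2 = 0 gives v ∈ {2}; substituting each value into the earlier elements determines the remaining variables.
  v = 2: the earlier basis element becomes u - 3 = 0, giving u = 3 — point (3, 2).
This is the nonlinear analogue of row-reducing a linear system.

{(3, 2)}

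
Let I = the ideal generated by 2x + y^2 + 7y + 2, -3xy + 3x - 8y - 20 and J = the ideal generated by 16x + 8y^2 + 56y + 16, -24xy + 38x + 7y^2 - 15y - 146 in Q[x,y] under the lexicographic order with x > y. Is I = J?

Yes, the ideals are equal.

Two ideals are equal iff their reduced Gröbner bases coincide (the reduced basis is unique for a fixed ordering).
Buchberger on the first generating set:
f_1 = 2x + y^2 + 7y + 2, LT = x.
f_2 = -3xy + 3x - 8y - 20, LT = xy.

S(f_1,f_2): lcm = xy. S = x + 1/2y^3 + 7/2y^2 - 5/3y - 20/3.
  leading term x: subtract (1/2)·f_1 from x + 1/2y^3 + 7/2y^2 - 5/3y - 20/3 → 1/2y^3 + 3y^2 - 31/6y - 23/3
  leading term y^3: no divisor's leading term divides it; move 1/2y^3 to the remainder.
  leading term y^2: no divisor's leading term divides it; move 3y^2 to the remainder.
  leading term y: no divisor's leading term divides it; move -31/6y to the remainder.
  leading term 1: no divisor's leading term divides it; move -23/3 to the remainder.
  remainder 1/2y^3 + 3y^2 - 31/6y - 23/3 ≠ 0; add g_3 = 1/2y^3 + 3y^2 - 31/6y - 23/3 to the basis.

The other S-polynomials (S(f_1,g_3), S(f_2,g_3)) all reduce to 0 modulo the current basis, so we have a Gröbner basis.
Inter-reduce: drop elements whose leading term is divisible by another's, tail-reduce, and make monic.
Reduced Gröbner basis: {x + 1/2y^2 + 7/2y + 1, y^3 + 6y^2 - 31/3y - 46/3}.

Buchberger on the second generating set:
h_1 = 16x + 8y^2 + 56y + 16, LT = x.
h_2 = -24xy + 38x + 7y^2 - 15y - 146, LT = xy.

S(h_1,h_2): lcm = xy. S = 19/12x + 1/2y^3 + 91/24y^2 + 3/8y - 73/12.
  leading term x: subtract (19/192)·h_1 from 19/12x + 1/2y^3 + 91/24y^2 + 3/8y - 73/12 → 1/2y^3 + 3y^2 - 31/6y - 23/3
  leading term y^3: no divisor's leading term divides it; move 1/2y^3 to the remainder.
  leading term y^2: no divisor's leading term divides it; move 3y^2 to the remainder.
  leading term y: no divisor's leading term divides it; move -31/6y to the remainder.
  leading term 1: no divisor's leading term divides it; move -23/3 to the remainder.
  remainder 1/2y^3 + 3y^2 - 31/6y - 23/3 ≠ 0; add k_3 = 1/2y^3 + 3y^2 - 31/6y - 23/3 to the basis.

The other S-polynomials (S(h_1,k_3), S(h_2,k_3)) all reduce to 0 modulo the current basis, so we have a Gröbner basis.
Inter-reduce: drop elements whose leading term is divisible by another's, tail-reduce, and make monic.
Reduced Gröbner basis: {x + 1/2y^2 + 7/2y + 1, y^3 + 6y^2 - 31/3y - 46/3}.

These coincide, so the ideals are equal.
The choice of monomial ordering does not affect the verdict — as long as both bases are computed under the same ordering, their equality decides ideal equality.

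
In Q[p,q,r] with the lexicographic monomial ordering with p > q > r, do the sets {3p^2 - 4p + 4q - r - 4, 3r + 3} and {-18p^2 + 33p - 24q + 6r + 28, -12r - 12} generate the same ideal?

Since reduced Gröbner bases are canonical representatives of ideals under a given ordering, it suffices to compute and compare them.
Buchberger on the first generating set:
f_1 = 3p^2 - 4p + 4q - r - 4, LT = p^2.
f_2 = 3r + 3, LT = r.

The S-polynomials (S(f_1,f_2)) all reduce to 0 modulo the current basis, so we have a Gröbner basis.
Inter-reduce: drop elements whose leading term is divisible by another's, tail-reduce, and make monic.
Reduced Gröbner basis: {p^2 - 4/3p + 4/3q - 1, r + 1}.

Buchberger on the second generating set:
h_1 = -18p^2 + 33p - 24q + 6r + 28, LT = p^2.
h_2 = -12r - 12, LT = r.

The S-polynomials (S(h_1,h_2)) all reduce to 0 modulo the current basis, so we have a Gröbner basis.
Inter-reduce: drop elements whose leading term is divisible by another's, tail-reduce, and make monic.
Reduced Gröbner basis: {p^2 - 11/6p + 4/3q - 11/9, r + 1}.

These differ, so the ideals are not equal.

No, the ideals differ.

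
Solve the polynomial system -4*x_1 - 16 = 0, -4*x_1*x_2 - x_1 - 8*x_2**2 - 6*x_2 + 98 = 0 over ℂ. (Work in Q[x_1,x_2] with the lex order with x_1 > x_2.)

Compute a lex Gröbner basis by Buchberger's algorithm.
f_1 = -4*x_1 - 16, LT = x_1.
f_2 = -4*x_1*x_2 - x_1 - 8*x_2**2 - 6*x_2 + 98, LT = x_1*x_2.

S(f_1,f_2): lcm = x_1*x_2. S = -1/4*x_1 - 2*x_2**2 + 5/2*x_2 + 49/2.
  reduce S modulo (f_1, f_2):
  remainder -2*x_2**2 + 5/2*x_2 + 51/2 ≠ 0; add h_3 = -2*x_2**2 + 5/2*x_2 + 51/2 to the basis.

The other S-polynomials (S(f_1,h_3), S(f_2,h_3)) all reduce to 0 modulo the current basis, so we have a Gröbner basis.
Inter-reduce: drop elements whose leading term is divisible by another's, tail-reduce, and make monic.
Reduced Gröbner basis: {x_1 + 4, x_2**2 - 5/4*x_2 - 51/4}.

A lex Gröbner basis eliminates variables successively. Here x_2**2 - 5/4*x_2 - 51/4 depends only on x_2, with roots {-3, 17/4}; lifting each root through the earlier basis elements recovers the full solutions.
  x_2 = -3: the earlier basis element becomes x_1 + 4 = 0, giving x_1 = -4 — point (-4, -3).
  x_2 = 17/4: the earlier basis element becomes x_1 + 4 = 0, giving x_1 = -4 — point (-4, 17/4).

{(-4, -3), (-4, 17/4)}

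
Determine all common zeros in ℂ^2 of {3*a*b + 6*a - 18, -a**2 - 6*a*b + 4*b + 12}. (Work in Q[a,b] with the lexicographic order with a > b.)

{(2, 1), (sqrt(13) + 5, 1/2 - sqrt(13)/2), (5 - sqrt(13), 1/2 + sqrt(13)/2)}

Compute a lex Gröbner basis by Buchberger's algorithm.
f_1 = 3*a*b + 6*a - 18, LT = a*b.
f_2 = -a**2 - 6*a*b + 4*b + 12, LT = a**2.

S(f_1,f_2): lcm = a**2*b. S = 2*a**2 - 6*a*b**2 - 6*a + 4*b**2 + 12*b.
  leading term a**2: subtract (-2)·f_2 from 2*a**2 - 6*a*b**2 - 6*a + 4*b**2 + 12*b → -6*a*b**2 - 12*a*b - 6*a + 4*b**2 + 20*b + 24
  leading term a*b**2: subtract (-2*b)·f_1 from -6*a*b**2 - 12*a*b - 6*a + 4*b**2 + 20*b + 24 → -6*a + 4*b**2 - 16*b + 24
  leading term a: no divisor's leading term divides it; move -6*a to the remainder.
  leading term b**2: no divisor's leading term divides it; move 4*b**2 to the remainder.
  leading term b: no divisor's leading term divides it; move -16*b to the remainder.
  leading term 1: no divisor's leading term divides it; move 24 to the remainder.
  remainder -6*a + 4*b**2 - 16*b + 24 ≠ 0; add h_3 = -6*a + 4*b**2 - 16*b + 24 to the basis.

S(f_1,h_3): lcm = a*b. S = 2*a + 2/3*b**3 - 8/3*b**2 + 4*b - 6.
  leading term a: subtract (-1/3)·h_3 from 2*a + 2/3*b**3 - 8/3*b**2 + 4*b - 6 → 2/3*b**3 - 4/3*b**2 - 4/3*b + 2
  leading term b**3: no divisor's leading term divides it; move 2/3*b**3 to the remainder.
  leading term b**2: no divisor's leading term divides it; move -4/3*b**2 to the remainder.
  leading term b: no divisor's leading term divides it; move -4/3*b to the remainder.
  leading term 1: no divisor's leading term divides it; move 2 to the remainder.
  remainder 2/3*b**3 - 4/3*b**2 - 4/3*b + 2 ≠ 0; add h_4 = 2/3*b**3 - 4/3*b**2 - 4/3*b + 2 to the basis.

S(f_2,h_3): lcm = a**2. S = 2/3*a*b**2 + 10/3*a*b + 4*a - 4*b - 12.
  leading term a*b**2: subtract (2/9*b)·f_1 from 2/3*a*b**2 + 10/3*a*b + 4*a - 4*b - 12 → 2*a*b + 4*a - 12
  leading term a*b: subtract (2/3)·f_1 from 2*a*b + 4*a - 12 → 0
  remainder 0.

S(f_1,h_4): lcm = a*b**3. S = 4*a*b**2 + 2*a*b - 3*a - 6*b**2.
  leading term a*b**2: subtract (4/3*b)·f_1 from 4*a*b**2 + 2*a*b - 3*a - 6*b**2 → -6*a*b - 3*a - 6*b**2 + 24*b
  leading term a*b: subtract (-2)·f_1 from -6*a*b - 3*a - 6*b**2 + 24*b → 9*a - 6*b**2 + 24*b - 36
  leading term a: subtract (-3/2)·h_3 from 9*a - 6*b**2 + 24*b - 36 → 0
  remainder 0.

S(f_2,h_4): leading monomials are coprime, so the S-polynomial reduces to 0 (Buchberger's first criterion).
S(h_3,h_4): leading monomials are coprime, so the S-polynomial reduces to 0 (Buchberger's first criterion).
Every S-polynomial of the final basis reduces to 0, so we have a Gröbner basis.
Inter-reduce: drop elements whose leading term is divisible by another's, tail-reduce, and make monic.
Reduced Gröbner basis: {a - 2/3*b**2 + 8/3*b - 4, b**3 - 2*b**2 - 2*b + 3}.

The lex basis is triangular: the last element involves only b. Solving b**3 - 2*b**2 - 2*b + 3 = 0 gives b ∈ {1, 1/2 - sqrt(13)/2, 1/2 + sqrt(13)/2}; substituting each value into the earlier elements determines the remaining variables.
  b = 1: the earlier basis element becomes a - 2 = 0, giving a = 2 — point (2, 1).
  b = 1/2 - sqrt(13)/2: the earlier basis element becomes a - 5 - sqrt(13) = 0, giving a = sqrt(13) + 5 — point (sqrt(13) + 5, 1/2 - sqrt(13)/2).
  b = 1/2 + sqrt(13)/2: the earlier basis element becomes a - 5 + sqrt(13) = 0, giving a = 5 - sqrt(13) — point (5 - sqrt(13), 1/2 + sqrt(13)/2).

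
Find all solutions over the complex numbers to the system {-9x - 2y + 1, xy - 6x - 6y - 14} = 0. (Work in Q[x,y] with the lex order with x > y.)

Compute a lex Gröbner basis by Buchberger's algorithm.
f_1 = -9x - 2y + 1, LT = x.
f_2 = xy - 6x - 6y - 14, LT = xy.

S(f_1,f_2): lcm = xy. S = 6x + 2/9y^2 + 53/9y + 14.
  reduce S modulo (f_1, f_2):
  remainder 2/9y^2 + 41/9y + 44/3 ≠ 0; add h_3 = 2/9y^2 + 41/9y + 44/3 to the basis.

The other S-polynomials (S(f_1,h_3), S(f_2,h_3)) all reduce to 0 modulo the current basis, so we have a Gröbner basis.
Inter-reduce: drop elements whose leading term is divisible by another's, tail-reduce, and make monic.
Reduced Gröbner basis: {x + 2/9y - 1/9, y^2 + 41/2y + 66}.

Since the basis is lex-ordered, y^2 + 41/2y + 66 is univariate in y. Its roots are {-33/2, -4}. Back-substituting each root into the other basis elements fixes the other coordinates.
  y = -33/2: the earlier basis element becomes x - 34/9 = 0, giving x = 34/9 — point (34/9, -33/2).
  y = -4: the earlier basis element becomes x - 1 = 0, giving x = 1 — point (1, -4).
Zero-dimensionality of the ideal guarantees finitely many solutions over ℂ.

{(34/9, -33/2), (1, -4)}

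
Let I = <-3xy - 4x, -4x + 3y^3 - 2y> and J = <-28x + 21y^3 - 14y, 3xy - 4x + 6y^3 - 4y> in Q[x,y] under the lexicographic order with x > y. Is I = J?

Yes, the ideals are equal.

Since reduced Gröbner bases are canonical representatives of ideals under a given ordering, it suffices to compute and compare them.
Buchberger on the first generating set:
f_1 = -3xy - 4x, LT = xy.
f_2 = -4x + 3y^3 - 2y, LT = x.

S(f_1,f_2): lcm = xy. S = 4/3x + 3/4y^4 - 1/2y^2.
  leading term x: subtract (-1/3)·f_2 from 4/3x + 3/4y^4 - 1/2y^2 → 3/4y^4 + y^3 - 1/2y^2 - 2/3y
  leading term y^4: no divisor's leading term divides it; move 3/4y^4 to the remainder.
  leading term y^3: no divisor's leading term divides it; move y^3 to the remainder.
  leading term y^2: no divisor's leading term divides it; move -1/2y^2 to the remainder.
  leading term y: no divisor's leading term divides it; move -2/3y to the remainder.
  remainder 3/4y^4 + y^3 - 1/2y^2 - 2/3y ≠ 0; add g_3 = 3/4y^4 + y^3 - 1/2y^2 - 2/3y to the basis.

S(f_1,g_3): lcm = xy^4. S = 2/3xy^2 + 8/9xy.
  leading term xy^2: subtract (-2/9y)·f_1 from 2/3xy^2 + 8/9xy → 0
  remainder 0.

S(f_2,g_3): leading monomials are coprime, so the S-polynomial reduces to 0 (Buchberger's first criterion).
Every S-polynomial of the final basis reduces to 0, so we have a Gröbner basis.
Inter-reduce: drop elements whose leading term is divisible by another's, tail-reduce, and make monic.
Reduced Gröbner basis: {x - 3/4y^3 + 1/2y, y^4 + 4/3y^3 - 2/3y^2 - 8/9y}.

Buchberger on the second generating set:
h_1 = -28x + 21y^3 - 14y, LT = x.
h_2 = 3xy - 4x + 6y^3 - 4y, LT = xy.

S(h_1,h_2): lcm = xy. S = 4/3x - 3/4y^4 - 2y^3 + 1/2y^2 + 4/3y.
  leading term x: subtract (-1/21)·h_1 from 4/3x - 3/4y^4 - 2y^3 + 1/2y^2 + 4/3y → -3/4y^4 - y^3 + 1/2y^2 + 2/3y
  leading term y^4: no divisor's leading term divides it; move -3/4y^4 to the remainder.
  leading term y^3: no divisor's leading term divides it; move -y^3 to the remainder.
  leading term y^2: no divisor's leading term divides it; move 1/2y^2 to the remainder.
  leading term y: no divisor's leading term divides it; move 2/3y to the remainder.
  remainder -3/4y^4 - y^3 + 1/2y^2 + 2/3y ≠ 0; add k_3 = -3/4y^4 - y^3 + 1/2y^2 + 2/3y to the basis.

S(h_1,k_3): leading monomials are coprime, so the S-polynomial reduces to 0 (Buchberger's first criterion).
S(h_2,k_3): lcm = xy^4. S = -8/3xy^3 + 2/3xy^2 + 8/9xy + 2y^6 - 4/3y^4.
  leading term xy^3: subtract (2/21y^3)·h_1 from -8/3xy^3 + 2/3xy^2 + 8/9xy + 2y^6 - 4/3y^4 → 2/3xy^2 + 8/9xy
  leading term xy^2: subtract (-1/42y^2)·h_1 from 2/3xy^2 + 8/9xy → 8/9xy + 1/2y^5 - 1/3y^3
  leading term xy: subtract (-2/63y)·h_1 from 8/9xy + 1/2y^5 - 1/3y^3 → 1/2y^5 + 2/3y^4 - 1/3y^3 - 4/9y^2
  leading term y^5: subtract (-2/3y)·k_3 from 1/2y^5 + 2/3y^4 - 1/3y^3 - 4/9y^2 → 0
  remainder 0.

Every S-polynomial of the final basis reduces to 0, so we have a Gröbner basis.
Inter-reduce: drop elements whose leading term is divisible by another's, tail-reduce, and make monic.
Reduced Gröbner basis: {x - 3/4y^3 + 1/2y, y^4 + 4/3y^3 - 2/3y^2 - 8/9y}.

These coincide, so the ideals are equal.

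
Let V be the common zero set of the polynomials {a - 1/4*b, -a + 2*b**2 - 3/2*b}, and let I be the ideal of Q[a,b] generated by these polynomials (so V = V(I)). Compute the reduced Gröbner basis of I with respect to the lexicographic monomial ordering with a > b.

G = {a - 1/4*b, b**2 - 7/8*b}

The reduced Gröbner basis is the canonical form of the ideal for this ordering.

f_1 = a - 1/4*b, LT = a.
f_2 = -a + 2*b**2 - 3/2*b, LT = a.

S(f_1,f_2): lcm = a. S = 2*b**2 - 7/4*b.
  reduce S modulo (f_1, f_2):
  remainder 2*b**2 - 7/4*b ≠ 0; add g_3 = 2*b**2 - 7/4*b to the basis.

The other S-polynomials (S(f_1,g_3), S(f_2,g_3)) all reduce to 0 modulo the current basis, so we have a Gröbner basis.
Inter-reduce: drop elements whose leading term is divisible by another's, tail-reduce, and make monic.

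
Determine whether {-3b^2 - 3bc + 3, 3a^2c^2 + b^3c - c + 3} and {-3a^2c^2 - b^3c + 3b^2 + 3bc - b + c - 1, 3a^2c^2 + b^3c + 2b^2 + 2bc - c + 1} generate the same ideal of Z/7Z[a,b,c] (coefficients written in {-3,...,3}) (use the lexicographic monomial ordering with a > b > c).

Two ideals are equal iff their reduced Gröbner bases coincide (the reduced basis is unique for a fixed ordering).
Buchberger on the first generating set:
f_1 = -3b^2 - 3bc + 3, LT = b^2.
f_2 = 3a^2c^2 + b^3c - c + 3, LT = a^2c^2.

The S-polynomials (S(f_1,f_2)) all reduce to 0 modulo the current basis, so we have a Gröbner basis.
Inter-reduce: drop elements whose leading term is divisible by another's, tail-reduce, and make monic.
Reduced Gröbner basis: {a^2c^2 - 2bc^3 - 2bc + 2c^2 + 2c + 1, b^2 + bc - 1}.

Buchberger on the second generating set:
h_1 = -3a^2c^2 - b^3c + 3b^2 + 3bc - b + c - 1, LT = a^2c^2.
h_2 = 3a^2c^2 + b^3c + 2b^2 + 2bc - c + 1, LT = a^2c^2.

S(h_1,h_2): lcm = a^2c^2. S = 3b^2 + 3bc - 2b.
  reduce S modulo (h_1, h_2):
  remainder 3b^2 + 3bc - 2b ≠ 0; add k_3 = 3b^2 + 3bc - 2b to the basis.

The other S-polynomials (S(h_1,k_3), S(h_2,k_3)) all reduce to 0 modulo the current basis, so we have a Gröbner basis.
Inter-reduce: drop elements whose leading term is divisible by another's, tail-reduce, and make monic.
Reduced Gröbner basis: {a^2c^2 - 2bc^3 - 2bc^2 + 3bc + 2b + 2c - 2, b^2 + bc - 3b}.

The bases are distinct; the ideals are different.

No, the ideals differ.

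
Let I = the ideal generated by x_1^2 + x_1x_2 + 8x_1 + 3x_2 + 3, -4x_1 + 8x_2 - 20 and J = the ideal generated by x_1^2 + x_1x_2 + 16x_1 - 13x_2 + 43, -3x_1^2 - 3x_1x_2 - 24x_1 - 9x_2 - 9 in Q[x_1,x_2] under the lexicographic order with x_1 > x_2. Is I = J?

Since reduced Gröbner bases are canonical representatives of ideals under a given ordering, it suffices to compute and compare them.
Buchberger on the first generating set:
f_1 = x_1^2 + x_1x_2 + 8x_1 + 3x_2 + 3, LT = x_1^2.
f_2 = -4x_1 + 8x_2 - 20, LT = x_1.

S(f_1,f_2): lcm = x_1^2. S = 3x_1x_2 + 3x_1 + 3x_2 + 3.
  leading term x_1x_2: subtract (-3/4x_2)·f_2 from 3x_1x_2 + 3x_1 + 3x_2 + 3 → 3x_1 + 6x_2^2 - 12x_2 + 3
  leading term x_1: subtract (-3/4)·f_2 from 3x_1 + 6x_2^2 - 12x_2 + 3 → 6x_2^2 - 6x_2 - 12
  leading term x_2^2: no divisor's leading term divides it; move 6x_2^2 to the remainder.
  leading term x_2: no divisor's leading term divides it; move -6x_2 to the remainder.
  leading term 1: no divisor's leading term divides it; move -12 to the remainder.
  remainder 6x_2^2 - 6x_2 - 12 ≠ 0; add g_3 = 6x_2^2 - 6x_2 - 12 to the basis.

The other S-polynomials (S(f_1,g_3), S(f_2,g_3)) all reduce to 0 modulo the current basis, so we have a Gröbner basis.
Inter-reduce: drop elements whose leading term is divisible by another's, tail-reduce, and make monic.
Reduced Gröbner basis: {x_1 - 2x_2 + 5, x_2^2 - x_2 - 2}.

Buchberger on the second generating set:
h_1 = x_1^2 + x_1x_2 + 16x_1 - 13x_2 + 43, LT = x_1^2.
h_2 = -3x_1^2 - 3x_1x_2 - 24x_1 - 9x_2 - 9, LT = x_1^2.

S(h_1,h_2): lcm = x_1^2. S = 8x_1 - 16x_2 + 40.
  leading term x_1: no divisor's leading term divides it; move 8x_1 to the remainder.
  leading term x_2: no divisor's leading term divides it; move -16x_2 to the remainder.
  leading term 1: no divisor's leading term divides it; move 40 to the remainder.
  remainder 8x_1 - 16x_2 + 40 ≠ 0; add k_3 = 8x_1 - 16x_2 + 40 to the basis.

S(h_1,k_3): lcm = x_1^2. S = 3x_1x_2 + 11x_1 - 13x_2 + 43.
  leading term x_1x_2: subtract (3/8x_2)·k_3 from 3x_1x_2 + 11x_1 - 13x_2 + 43 → 11x_1 + 6x_2^2 - 28x_2 + 43
  leading term x_1: subtract (11/8)·k_3 from 11x_1 + 6x_2^2 - 28x_2 + 43 → 6x_2^2 - 6x_2 - 12
  leading term x_2^2: no divisor's leading term divides it; move 6x_2^2 to the remainder.
  leading term x_2: no divisor's leading term divides it; move -6x_2 to the remainder.
  leading term 1: no divisor's leading term divides it; move -12 to the remainder.
  remainder 6x_2^2 - 6x_2 - 12 ≠ 0; add k_4 = 6x_2^2 - 6x_2 - 12 to the basis.

The other S-polynomials (S(h_2,k_3), S(h_1,k_4), S(h_2,k_4), S(k_3,k_4)) all reduce to 0 modulo the current basis, so we have a Gröbner basis.
Inter-reduce: drop elements whose leading term is divisible by another's, tail-reduce, and make monic.
Reduced Gröbner basis: {x_1 - 2x_2 + 5, x_2^2 - x_2 - 2}.

The two bases agree; hence the ideals are identical.
The same test decides containment: I ⊆ J iff every generator of I reduces to 0 modulo a Gröbner basis of J.

Yes, the ideals are equal.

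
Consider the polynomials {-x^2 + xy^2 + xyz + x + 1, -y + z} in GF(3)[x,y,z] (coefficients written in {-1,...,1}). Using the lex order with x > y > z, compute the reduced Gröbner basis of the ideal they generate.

G = {x^2 + xz^2 - x - 1, y - z}

The reduced Gröbner basis is the canonical form of the ideal for this ordering.

f_1 = -x^2 + xy^2 + xyz + x + 1, LT = x^2.
f_2 = -y + z, LT = y.

The S-polynomials (S(f_1,f_2)) all reduce to 0 modulo the current basis, so we have a Gröbner basis.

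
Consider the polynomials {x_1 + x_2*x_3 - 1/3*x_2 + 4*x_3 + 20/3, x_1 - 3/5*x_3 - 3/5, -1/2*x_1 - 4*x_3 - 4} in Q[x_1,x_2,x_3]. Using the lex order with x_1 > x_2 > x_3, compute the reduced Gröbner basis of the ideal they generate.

f_1 = x_1 + x_2*x_3 - 1/3*x_2 + 4*x_3 + 20/3, LT = x_1.
f_2 = x_1 - 3/5*x_3 - 3/5, LT = x_1.
f_3 = -1/2*x_1 - 4*x_3 - 4, LT = x_1.

S(f_1,f_2): lcm = x_1. S = x_2*x_3 - 1/3*x_2 + 23/5*x_3 + 109/15.
  leading term x_2*x_3: no divisor's leading term divides it; move x_2*x_3 to the remainder.
  leading term x_2: no divisor's leading term divides it; move -1/3*x_2 to the remainder.
  leading term x_3: no divisor's leading term divides it; move 23/5*x_3 to the remainder.
  leading term 1: no divisor's leading term divides it; move 109/15 to the remainder.
  remainder x_2*x_3 - 1/3*x_2 + 23/5*x_3 + 109/15 ≠ 0; add g_4 = x_2*x_3 - 1/3*x_2 + 23/5*x_3 + 109/15 to the basis.

S(f_1,f_3): lcm = x_1. S = x_2*x_3 - 1/3*x_2 - 4*x_3 - 4/3.
  leading term x_2*x_3: subtract (1)·g_4 from x_2*x_3 - 1/3*x_2 - 4*x_3 - 4/3 → -43/5*x_3 - 43/5
  leading term x_3: no divisor's leading term divides it; move -43/5*x_3 to the remainder.
  leading term 1: no divisor's leading term divides it; move -43/5 to the remainder.
  remainder -43/5*x_3 - 43/5 ≠ 0; add g_5 = -43/5*x_3 - 43/5 to the basis.

S(g_4,g_5): lcm = x_2*x_3. S = -4/3*x_2 + 23/5*x_3 + 109/15.
  leading term x_2: no divisor's leading term divides it; move -4/3*x_2 to the remainder.
  leading term x_3: subtract (-23/43)·g_5 from 23/5*x_3 + 109/15 → 8/3
  leading term 1: no divisor's leading term divides it; move 8/3 to the remainder.
  remainder -4/3*x_2 + 8/3 ≠ 0; add g_6 = -4/3*x_2 + 8/3 to the basis.

The other S-polynomials (S(f_2,f_3), S(f_1,g_4), S(f_2,g_4), S(f_3,g_4), S(f_1,g_5), S(f_2,g_5), S(f_3,g_5), S(f_1,g_6), S(f_2,g_6), S(f_3,g_6), S(g_4,g_6), S(g_5,g_6)) all reduce to 0 modulo the current basis, so we have a Gröbner basis.
Inter-reduce: drop elements whose leading term is divisible by another's, tail-reduce, and make monic.

G = {x_1, x_2 - 2, x_3 + 1}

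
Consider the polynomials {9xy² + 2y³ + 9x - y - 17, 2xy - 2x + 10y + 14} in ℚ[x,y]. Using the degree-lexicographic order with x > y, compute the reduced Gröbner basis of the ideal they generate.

G = {y³ - 45/2y² + 9x - 109/2y - 40, x² - 4/3y² - 71/9x + 86/3y + 332/9, xy - x + 5y + 7}

f_1 = 9xy² + 2y³ + 9x - y - 17, LT = xy².
f_2 = 2xy - 2x + 10y + 14, LT = xy.

S(f_1,f_2): lcm = xy². S = 2/9y³ + xy - 5y² + x - 64/9y - 17/9.
  leading term y³: no divisor's leading term divides it; move 2/9y³ to the remainder.
  leading term xy: subtract (½)·f_2 from xy - 5y² + x - 64/9y - 17/9 → -5y² + 2x - 109/9y - 80/9
  leading term y²: no divisor's leading term divides it; move -5y² to the remainder.
  leading term x: no divisor's leading term divides it; move 2x to the remainder.
  leading term y: no divisor's leading term divides it; move -109/9y to the remainder.
  leading term 1: no divisor's leading term divides it; move -80/9 to the remainder.
  remainder 2/9y³ - 5y² + 2x - 109/9y - 80/9 ≠ 0; add g_3 = 2/9y³ - 5y² + 2x - 109/9y - 80/9 to the basis.

S(f_1,g_3): lcm = xy³. S = 2/9y⁴ + 45/2xy² - 9x² + 111/2xy - 1/9y² + 40x - 17/9y.
  leading term y⁴: subtract (y)·g_3 from 2/9y⁴ + 45/2xy² - 9x² + 111/2xy - 1/9y² + 40x - 17/9y → 45/2xy² + 5y³ - 9x² + 107/2xy + 12y² + 40x + 7y
  leading term xy²: subtract (5/2)·f_1 from 45/2xy² + 5y³ - 9x² + 107/2xy + 12y² + 40x + 7y → -9x² + 107/2xy + 12y² + 35/2x + 19/2y + 85/2
  leading term x²: no divisor's leading term divides it; move -9x² to the remainder.
  leading term xy: subtract (107/4)·f_2 from 107/2xy + 12y² + 35/2x + 19/2y + 85/2 → 12y² + 71x - 258y - 332
  leading term y²: no divisor's leading term divides it; move 12y² to the remainder.
  leading term x: no divisor's leading term divides it; move 71x to the remainder.
  leading term y: no divisor's leading term divides it; move -258y to the remainder.
  leading term 1: no divisor's leading term divides it; move -332 to the remainder.
  remainder -9x² + 12y² + 71x - 258y - 332 ≠ 0; add g_4 = -9x² + 12y² + 71x - 258y - 332 to the basis.

The other S-polynomials (S(f_2,g_3), S(f_1,g_4), S(f_2,g_4), S(g_3,g_4)) all reduce to 0 modulo the current basis, so we have a Gröbner basis.
Inter-reduce: drop elements whose leading term is divisible by another's, tail-reduce, and make monic.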